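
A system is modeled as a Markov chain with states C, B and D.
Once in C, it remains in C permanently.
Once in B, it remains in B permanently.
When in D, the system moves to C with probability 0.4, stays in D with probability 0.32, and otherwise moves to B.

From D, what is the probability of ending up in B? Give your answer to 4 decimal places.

Let h(s) be the probability of absorption at B starting from transient state s. Then h(B) = 1 and h(C) = 0. By first-step analysis:
h(D) = 0.4·0 + 0.28·1 + 0.32·h(D)
Solving: h(D) = 0.4118.
Starting from D, the probability is 0.4118.

0.4118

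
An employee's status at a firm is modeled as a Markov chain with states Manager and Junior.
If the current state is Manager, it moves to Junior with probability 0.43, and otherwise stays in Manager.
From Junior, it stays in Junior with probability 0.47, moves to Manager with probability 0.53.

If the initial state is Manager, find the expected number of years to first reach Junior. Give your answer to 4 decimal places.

Let t(s) be the expected number of years to first reach Junior from state s, with t(Junior) = 0. Conditioning on the first year:
t(Manager) = 1 + 0.57·t(Manager)
Solving: t(Manager) = 2.3256.
Expected years from Manager to Junior: 2.3256.

2.3256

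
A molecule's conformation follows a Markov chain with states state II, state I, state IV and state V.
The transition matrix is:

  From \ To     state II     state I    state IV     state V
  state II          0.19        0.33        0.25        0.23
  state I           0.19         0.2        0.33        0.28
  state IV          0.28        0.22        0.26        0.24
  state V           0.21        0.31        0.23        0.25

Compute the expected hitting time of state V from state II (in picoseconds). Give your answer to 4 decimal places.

Let t(s) be the expected number of picoseconds to first reach state V from state s, with t(state V) = 0. Conditioning on the first picosecond:
t(state II) = 1 + 0.19·t(state II) + 0.33·t(state I) + 0.25·t(state IV)
t(state I) = 1 + 0.19·t(state II) + 0.2·t(state I) + 0.33·t(state IV)
t(state IV) = 1 + 0.28·t(state II) + 0.22·t(state I) + 0.26·t(state IV)
Solving: t(state II) = 4.0649, t(state I) = 3.8836, t(state IV) = 4.0440.
Expected picoseconds from state II to state V: 4.0649.

4.0649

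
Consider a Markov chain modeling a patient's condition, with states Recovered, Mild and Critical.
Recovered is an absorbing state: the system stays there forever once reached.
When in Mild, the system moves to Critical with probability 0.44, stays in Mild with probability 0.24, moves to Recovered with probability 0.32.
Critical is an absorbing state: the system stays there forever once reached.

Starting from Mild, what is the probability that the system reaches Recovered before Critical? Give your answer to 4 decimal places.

0.4211

Let h(s) be the probability of absorption at Recovered starting from transient state s. Then h(Recovered) = 1 and h(Critical) = 0. By first-step analysis:
h(Mild) = 0.32·1 + 0.24·h(Mild) + 0.44·0
Solving: h(Mild) = 0.4211.
Starting from Mild, the probability is 0.4211.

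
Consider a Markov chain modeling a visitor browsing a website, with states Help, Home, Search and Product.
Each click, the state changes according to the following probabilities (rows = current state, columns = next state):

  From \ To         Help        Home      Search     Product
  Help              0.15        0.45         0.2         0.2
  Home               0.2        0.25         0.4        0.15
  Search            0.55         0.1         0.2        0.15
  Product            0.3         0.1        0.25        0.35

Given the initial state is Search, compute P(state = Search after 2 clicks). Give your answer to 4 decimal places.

0.2275

Propagate the distribution vector 2 clicks from Search.
After 0 clicks: (0.0000, 0.0000, 1.0000, 0.0000)
After 1 click: (0.5500, 0.1000, 0.2000, 0.1500)
After 2 clicks: (0.2575, 0.3075, 0.2275, 0.2075)
P(in Search after 2 clicks) = 0.2275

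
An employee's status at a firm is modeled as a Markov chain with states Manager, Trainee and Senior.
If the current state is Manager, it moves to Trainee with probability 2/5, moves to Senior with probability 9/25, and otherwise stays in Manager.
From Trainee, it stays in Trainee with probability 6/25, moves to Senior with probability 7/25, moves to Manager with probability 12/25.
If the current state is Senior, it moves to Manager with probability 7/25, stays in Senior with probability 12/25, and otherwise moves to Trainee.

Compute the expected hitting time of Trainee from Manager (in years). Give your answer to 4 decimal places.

Let t(s) be the expected number of years to first reach Trainee from state s, with t(Trainee) = 0. Conditioning on the first year:
t(Manager) = 1 + 0.24·t(Manager) + 0.36·t(Senior)
t(Senior) = 1 + 0.28·t(Manager) + 0.48·t(Senior)
Solving: t(Manager) = 2.9891, t(Senior) = 3.5326.
Expected years from Manager to Trainee: 2.9891.

2.9891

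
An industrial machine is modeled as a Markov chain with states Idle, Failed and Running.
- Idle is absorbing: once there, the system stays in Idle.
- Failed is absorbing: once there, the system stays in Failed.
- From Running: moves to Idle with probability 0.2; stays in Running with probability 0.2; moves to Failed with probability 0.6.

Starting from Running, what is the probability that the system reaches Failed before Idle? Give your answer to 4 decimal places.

0.7500

Let h(s) be the probability of absorption at Failed starting from transient state s. Then h(Failed) = 1 and h(Idle) = 0. By first-step analysis:
h(Running) = 0.2·0 + 0.6·1 + 0.2·h(Running)
Solving: h(Running) = 0.7500.
Starting from Running, the probability is 0.7500.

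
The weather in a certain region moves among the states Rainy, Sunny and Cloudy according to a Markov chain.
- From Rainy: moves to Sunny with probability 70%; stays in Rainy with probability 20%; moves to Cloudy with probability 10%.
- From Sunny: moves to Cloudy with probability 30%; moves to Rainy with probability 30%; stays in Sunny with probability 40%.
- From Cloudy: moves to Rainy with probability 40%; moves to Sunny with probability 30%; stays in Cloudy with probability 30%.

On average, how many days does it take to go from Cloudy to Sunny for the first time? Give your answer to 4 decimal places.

Let t(s) be the expected number of days to first reach Sunny from state s, with t(Sunny) = 0. Conditioning on the first day:
t(Rainy) = 1 + 0.2·t(Rainy) + 0.1·t(Cloudy)
t(Cloudy) = 1 + 0.4·t(Rainy) + 0.3·t(Cloudy)
Solving: t(Rainy) = 1.5385, t(Cloudy) = 2.3077.
Expected days from Cloudy to Sunny: 2.3077.

2.3077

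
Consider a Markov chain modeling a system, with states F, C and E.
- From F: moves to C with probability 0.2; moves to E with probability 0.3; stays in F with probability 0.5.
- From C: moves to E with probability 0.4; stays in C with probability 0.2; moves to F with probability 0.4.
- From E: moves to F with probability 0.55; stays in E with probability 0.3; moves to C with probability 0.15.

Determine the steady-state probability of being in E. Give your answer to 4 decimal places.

Let the stationary distribution be π with π = πP and π_1 + π_2 + π_3 = 1.
π_1 = 0.5·π_1 + 0.4·π_2 + 0.55·π_3
π_2 = 0.2·π_1 + 0.2·π_2 + 0.15·π_3
Solving with the normalization constraint gives π = (0.4975, 0.1841, 0.3184).
So the stationary probability of E is 0.3184.

0.3184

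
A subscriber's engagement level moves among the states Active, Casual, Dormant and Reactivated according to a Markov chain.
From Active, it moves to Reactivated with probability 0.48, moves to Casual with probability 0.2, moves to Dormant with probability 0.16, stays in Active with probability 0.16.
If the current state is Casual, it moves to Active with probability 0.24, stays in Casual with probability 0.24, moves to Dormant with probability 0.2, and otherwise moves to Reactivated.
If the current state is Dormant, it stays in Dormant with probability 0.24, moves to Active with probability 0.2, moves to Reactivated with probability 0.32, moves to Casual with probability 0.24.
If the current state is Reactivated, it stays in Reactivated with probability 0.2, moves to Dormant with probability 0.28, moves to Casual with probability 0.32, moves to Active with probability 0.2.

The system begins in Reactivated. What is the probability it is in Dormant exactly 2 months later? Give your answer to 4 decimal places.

0.2192

Propagate the distribution vector 2 months from Reactivated.
After 0 months: (0.0000, 0.0000, 0.0000, 1.0000)
After 1 month: (0.2000, 0.3200, 0.2800, 0.2000)
After 2 months: (0.2048, 0.2480, 0.2192, 0.3280)
P(in Dormant after 2 months) = 0.2192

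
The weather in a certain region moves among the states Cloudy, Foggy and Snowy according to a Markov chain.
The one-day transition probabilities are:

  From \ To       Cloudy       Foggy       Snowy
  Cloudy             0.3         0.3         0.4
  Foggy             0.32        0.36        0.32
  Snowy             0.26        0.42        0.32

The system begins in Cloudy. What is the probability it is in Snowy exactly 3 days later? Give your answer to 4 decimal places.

0.3432

Propagate the distribution vector 3 days from Cloudy.
After 0 days: (1.0000, 0.0000, 0.0000)
After 1 day: (0.3000, 0.3000, 0.4000)
After 2 days: (0.2900, 0.3660, 0.3440)
After 3 days: (0.2936, 0.3632, 0.3432)
P(in Snowy after 3 days) = 0.3432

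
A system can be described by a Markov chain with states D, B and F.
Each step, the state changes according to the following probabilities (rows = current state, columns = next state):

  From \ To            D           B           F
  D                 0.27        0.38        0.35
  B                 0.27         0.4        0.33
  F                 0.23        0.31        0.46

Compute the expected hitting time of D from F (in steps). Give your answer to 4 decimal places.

4.1046

Let t(s) be the expected number of steps to first reach D from state s, with t(D) = 0. Conditioning on the first step:
t(B) = 1 + 0.4·t(B) + 0.33·t(F)
t(F) = 1 + 0.31·t(B) + 0.46·t(F)
Solving: t(B) = 3.9242, t(F) = 4.1046.
Expected steps from F to D: 4.1046.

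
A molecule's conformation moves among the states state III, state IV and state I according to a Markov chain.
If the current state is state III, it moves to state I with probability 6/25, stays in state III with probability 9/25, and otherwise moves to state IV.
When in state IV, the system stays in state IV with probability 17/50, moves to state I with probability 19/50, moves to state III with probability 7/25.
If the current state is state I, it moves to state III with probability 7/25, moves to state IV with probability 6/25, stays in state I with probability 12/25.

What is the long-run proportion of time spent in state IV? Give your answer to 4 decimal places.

Let the stationary distribution be π with π = πP and π_1 + π_2 + π_3 = 1.
π_1 = 0.36·π_1 + 0.28·π_2 + 0.28·π_3
π_2 = 0.4·π_1 + 0.34·π_2 + 0.24·π_3
Solving with the normalization constraint gives π = (0.3043, 0.3208, 0.3749).
So the stationary probability of state IV is 0.3208.

0.3208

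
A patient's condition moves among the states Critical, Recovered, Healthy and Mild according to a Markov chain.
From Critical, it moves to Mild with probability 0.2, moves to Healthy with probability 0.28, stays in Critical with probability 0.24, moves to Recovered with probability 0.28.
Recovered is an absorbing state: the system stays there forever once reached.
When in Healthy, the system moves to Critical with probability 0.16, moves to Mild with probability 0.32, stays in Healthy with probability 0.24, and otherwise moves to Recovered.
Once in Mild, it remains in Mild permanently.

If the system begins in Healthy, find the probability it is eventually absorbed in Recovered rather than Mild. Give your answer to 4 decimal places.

Let h(s) be the probability of absorption at Recovered starting from transient state s. Then h(Recovered) = 1 and h(Mild) = 0. By first-step analysis:
h(Critical) = 0.24·h(Critical) + 0.28·1 + 0.28·h(Healthy) + 0.2·0
h(Healthy) = 0.16·h(Critical) + 0.28·1 + 0.24·h(Healthy) + 0.32·0
Solving: h(Critical) = 0.5465, h(Healthy) = 0.4835.
Starting from Healthy, the probability is 0.4835.

0.4835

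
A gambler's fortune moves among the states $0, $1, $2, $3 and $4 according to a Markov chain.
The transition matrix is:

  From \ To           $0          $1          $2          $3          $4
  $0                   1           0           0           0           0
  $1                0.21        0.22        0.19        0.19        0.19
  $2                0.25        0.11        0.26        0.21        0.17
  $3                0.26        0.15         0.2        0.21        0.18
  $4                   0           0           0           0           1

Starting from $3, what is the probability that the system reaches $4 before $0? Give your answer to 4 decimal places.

0.4175

Let h(s) be the probability of absorption at $4 starting from transient state s. Then h($4) = 1 and h($0) = 0. By first-step analysis:
h($1) = 0.21·0 + 0.22·h($1) + 0.19·h($2) + 0.19·h($3) + 0.19·1
h($2) = 0.25·0 + 0.11·h($1) + 0.26·h($2) + 0.21·h($3) + 0.17·1
h($3) = 0.26·0 + 0.15·h($1) + 0.2·h($2) + 0.21·h($3) + 0.18·1
Solving: h($1) = 0.4463, h($2) = 0.4146, h($3) = 0.4175.
Starting from $3, the probability is 0.4175.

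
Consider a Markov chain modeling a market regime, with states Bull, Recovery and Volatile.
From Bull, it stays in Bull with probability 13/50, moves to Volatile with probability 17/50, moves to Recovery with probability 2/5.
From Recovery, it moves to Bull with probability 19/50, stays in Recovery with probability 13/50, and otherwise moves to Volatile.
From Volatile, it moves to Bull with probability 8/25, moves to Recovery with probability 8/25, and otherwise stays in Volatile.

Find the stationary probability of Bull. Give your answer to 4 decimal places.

Let the stationary distribution be π with π = πP and π_1 + π_2 + π_3 = 1.
π_1 = 0.26·π_1 + 0.38·π_2 + 0.32·π_3
π_2 = 0.4·π_1 + 0.26·π_2 + 0.32·π_3
Solving with the normalization constraint gives π = (0.3203, 0.3261, 0.3536).
So the stationary probability of Bull is 0.3203.

0.3203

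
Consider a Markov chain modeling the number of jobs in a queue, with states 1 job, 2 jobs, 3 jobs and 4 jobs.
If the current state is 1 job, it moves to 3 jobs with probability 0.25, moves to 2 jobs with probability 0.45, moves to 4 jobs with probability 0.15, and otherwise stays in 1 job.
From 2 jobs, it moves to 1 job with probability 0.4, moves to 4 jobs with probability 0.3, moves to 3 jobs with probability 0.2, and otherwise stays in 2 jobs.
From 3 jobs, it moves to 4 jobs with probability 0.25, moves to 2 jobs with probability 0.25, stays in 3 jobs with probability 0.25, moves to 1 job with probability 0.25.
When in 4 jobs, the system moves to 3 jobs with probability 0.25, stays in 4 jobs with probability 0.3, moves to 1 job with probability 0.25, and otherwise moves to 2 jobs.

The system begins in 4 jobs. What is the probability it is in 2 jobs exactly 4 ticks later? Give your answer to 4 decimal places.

Propagate the distribution vector 4 ticks from 4 jobs.
After 0 ticks: (0.0000, 0.0000, 0.0000, 1.0000)
After 1 tick: (0.2500, 0.2000, 0.2500, 0.3000)
After 2 ticks: (0.2550, 0.2550, 0.2400, 0.2500)
After 3 ticks: (0.2628, 0.2503, 0.2373, 0.2498)
After 4 ticks: (0.2613, 0.2525, 0.2375, 0.2487)
P(in 2 jobs after 4 ticks) = 0.2525

0.2525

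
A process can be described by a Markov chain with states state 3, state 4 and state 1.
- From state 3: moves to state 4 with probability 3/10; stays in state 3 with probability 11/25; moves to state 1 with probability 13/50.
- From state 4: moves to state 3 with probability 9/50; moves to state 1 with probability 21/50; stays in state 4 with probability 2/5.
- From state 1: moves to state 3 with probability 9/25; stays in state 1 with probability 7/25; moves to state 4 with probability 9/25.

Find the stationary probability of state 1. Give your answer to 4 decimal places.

Let the stationary distribution be π with π = πP and π_1 + π_2 + π_3 = 1.
π_1 = 0.44·π_1 + 0.18·π_2 + 0.36·π_3
π_2 = 0.3·π_1 + 0.4·π_2 + 0.36·π_3
Solving with the normalization constraint gives π = (0.3219, 0.3549, 0.3232).
So the stationary probability of state 1 is 0.3232.

0.3232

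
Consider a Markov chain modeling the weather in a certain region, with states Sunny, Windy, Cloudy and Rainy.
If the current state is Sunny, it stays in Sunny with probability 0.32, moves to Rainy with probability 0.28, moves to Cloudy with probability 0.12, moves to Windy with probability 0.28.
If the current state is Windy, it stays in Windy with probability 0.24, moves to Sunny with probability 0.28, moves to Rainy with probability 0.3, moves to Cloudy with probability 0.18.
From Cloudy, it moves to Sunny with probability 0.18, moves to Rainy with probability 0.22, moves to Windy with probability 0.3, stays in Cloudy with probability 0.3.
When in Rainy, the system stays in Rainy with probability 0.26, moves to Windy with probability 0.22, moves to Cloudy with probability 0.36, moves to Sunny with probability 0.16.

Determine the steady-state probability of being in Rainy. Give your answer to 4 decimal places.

Let the stationary distribution be π with π = πP and π_1 + π_2 + π_3 + π_4 = 1.
π_1 = 0.32·π_1 + 0.28·π_2 + 0.18·π_3 + 0.16·π_4
π_2 = 0.28·π_1 + 0.24·π_2 + 0.3·π_3 + 0.22·π_4
π_3 = 0.12·π_1 + 0.18·π_2 + 0.3·π_3 + 0.36·π_4
Solving with the normalization constraint gives π = (0.2332, 0.2586, 0.2429, 0.2653).
So the stationary probability of Rainy is 0.2653.

0.2653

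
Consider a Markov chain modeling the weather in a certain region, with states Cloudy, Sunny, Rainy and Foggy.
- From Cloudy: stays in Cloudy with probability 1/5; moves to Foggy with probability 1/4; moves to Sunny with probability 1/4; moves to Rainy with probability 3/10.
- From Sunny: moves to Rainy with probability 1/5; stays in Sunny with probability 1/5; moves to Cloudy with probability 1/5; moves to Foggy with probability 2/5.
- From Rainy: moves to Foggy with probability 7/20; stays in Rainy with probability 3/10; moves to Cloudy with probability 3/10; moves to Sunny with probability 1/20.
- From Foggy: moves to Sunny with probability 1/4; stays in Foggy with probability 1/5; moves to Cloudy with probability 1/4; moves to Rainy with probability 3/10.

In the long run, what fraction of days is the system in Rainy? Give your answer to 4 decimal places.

Let the stationary distribution be π with π = πP and π_1 + π_2 + π_3 + π_4 = 1.
π_1 = 0.2·π_1 + 0.2·π_2 + 0.3·π_3 + 0.25·π_4
π_2 = 0.25·π_1 + 0.2·π_2 + 0.05·π_3 + 0.25·π_4
π_3 = 0.3·π_1 + 0.2·π_2 + 0.3·π_3 + 0.3·π_4
Solving with the normalization constraint gives π = (0.2427, 0.1845, 0.2816, 0.2913).
So the stationary probability of Rainy is 0.2816.

0.2816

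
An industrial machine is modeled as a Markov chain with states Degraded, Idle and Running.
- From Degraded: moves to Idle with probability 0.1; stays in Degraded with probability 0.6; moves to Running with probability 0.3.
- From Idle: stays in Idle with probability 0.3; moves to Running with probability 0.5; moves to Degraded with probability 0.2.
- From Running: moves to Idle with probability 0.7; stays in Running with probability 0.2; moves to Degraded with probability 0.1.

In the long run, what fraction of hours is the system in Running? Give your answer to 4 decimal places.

0.3421

Let the stationary distribution be π with π = πP and π_1 + π_2 + π_3 = 1.
π_1 = 0.6·π_1 + 0.2·π_2 + 0.1·π_3
π_2 = 0.1·π_1 + 0.3·π_2 + 0.7·π_3
Solving with the normalization constraint gives π = (0.2763, 0.3816, 0.3421).
So the stationary probability of Running is 0.3421.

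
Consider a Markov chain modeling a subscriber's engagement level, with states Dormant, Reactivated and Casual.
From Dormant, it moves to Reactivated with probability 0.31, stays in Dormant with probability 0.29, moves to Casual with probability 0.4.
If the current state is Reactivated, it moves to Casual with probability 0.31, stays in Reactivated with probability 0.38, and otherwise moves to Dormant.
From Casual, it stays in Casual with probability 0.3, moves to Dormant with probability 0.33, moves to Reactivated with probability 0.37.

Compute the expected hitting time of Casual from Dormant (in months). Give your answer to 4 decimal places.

2.7027

Let t(s) be the expected number of months to first reach Casual from state s, with t(Casual) = 0. Conditioning on the first month:
t(Dormant) = 1 + 0.29·t(Dormant) + 0.31·t(Reactivated)
t(Reactivated) = 1 + 0.31·t(Dormant) + 0.38·t(Reactivated)
Solving: t(Dormant) = 2.7027, t(Reactivated) = 2.9643.
Expected months from Dormant to Casual: 2.7027.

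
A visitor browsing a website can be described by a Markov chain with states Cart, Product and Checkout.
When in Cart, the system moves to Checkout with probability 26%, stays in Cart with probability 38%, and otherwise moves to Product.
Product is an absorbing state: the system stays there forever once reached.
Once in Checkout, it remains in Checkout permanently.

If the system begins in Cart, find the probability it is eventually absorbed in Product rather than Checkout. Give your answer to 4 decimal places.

Let h(s) be the probability of absorption at Product starting from transient state s. Then h(Product) = 1 and h(Checkout) = 0. By first-step analysis:
h(Cart) = 0.38·h(Cart) + 0.36·1 + 0.26·0
Solving: h(Cart) = 0.5806.
Starting from Cart, the probability is 0.5806.

0.5806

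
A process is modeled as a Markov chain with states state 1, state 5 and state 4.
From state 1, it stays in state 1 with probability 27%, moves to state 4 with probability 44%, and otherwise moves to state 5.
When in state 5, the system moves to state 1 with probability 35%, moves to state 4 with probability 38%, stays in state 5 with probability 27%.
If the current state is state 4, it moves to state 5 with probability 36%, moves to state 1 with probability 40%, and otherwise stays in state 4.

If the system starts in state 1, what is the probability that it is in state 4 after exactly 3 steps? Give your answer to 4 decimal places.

0.3542

Propagate the distribution vector 3 steps from state 1.
After 0 steps: (1.0000, 0.0000, 0.0000)
After 1 step: (0.2700, 0.2900, 0.4400)
After 2 steps: (0.3504, 0.3150, 0.3346)
After 3 steps: (0.3387, 0.3071, 0.3542)
P(in state 4 after 3 steps) = 0.3542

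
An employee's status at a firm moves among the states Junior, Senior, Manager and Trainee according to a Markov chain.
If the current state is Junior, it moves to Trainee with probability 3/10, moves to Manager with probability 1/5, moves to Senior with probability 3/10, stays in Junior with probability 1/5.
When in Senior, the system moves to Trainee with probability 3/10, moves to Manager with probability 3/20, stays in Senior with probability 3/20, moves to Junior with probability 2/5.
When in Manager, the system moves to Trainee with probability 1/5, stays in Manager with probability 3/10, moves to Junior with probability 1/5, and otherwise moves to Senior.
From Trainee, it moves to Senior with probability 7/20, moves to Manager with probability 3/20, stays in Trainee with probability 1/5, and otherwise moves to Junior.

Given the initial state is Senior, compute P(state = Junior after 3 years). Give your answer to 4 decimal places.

Propagate the distribution vector 3 years from Senior.
After 0 years: (0.0000, 1.0000, 0.0000, 0.0000)
After 1 year: (0.4000, 0.1500, 0.1500, 0.3000)
After 2 years: (0.2600, 0.2925, 0.1925, 0.2550)
After 3 years: (0.2840, 0.2689, 0.1919, 0.2553)
P(in Junior after 3 years) = 0.2840

0.2840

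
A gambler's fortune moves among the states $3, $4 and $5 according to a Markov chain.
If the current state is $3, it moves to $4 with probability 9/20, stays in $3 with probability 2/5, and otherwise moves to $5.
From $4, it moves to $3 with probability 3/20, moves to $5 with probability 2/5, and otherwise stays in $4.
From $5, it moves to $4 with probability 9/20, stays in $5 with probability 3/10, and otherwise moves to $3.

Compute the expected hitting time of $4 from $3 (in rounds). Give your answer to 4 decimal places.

Let t(s) be the expected number of rounds to first reach $4 from state s, with t($4) = 0. Conditioning on the first round:
t($3) = 1 + 0.4·t($3) + 0.15·t($5)
t($5) = 1 + 0.25·t($3) + 0.3·t($5)
Solving: t($3) = 2.2222, t($5) = 2.2222.
Expected rounds from $3 to $4: 2.2222.

2.2222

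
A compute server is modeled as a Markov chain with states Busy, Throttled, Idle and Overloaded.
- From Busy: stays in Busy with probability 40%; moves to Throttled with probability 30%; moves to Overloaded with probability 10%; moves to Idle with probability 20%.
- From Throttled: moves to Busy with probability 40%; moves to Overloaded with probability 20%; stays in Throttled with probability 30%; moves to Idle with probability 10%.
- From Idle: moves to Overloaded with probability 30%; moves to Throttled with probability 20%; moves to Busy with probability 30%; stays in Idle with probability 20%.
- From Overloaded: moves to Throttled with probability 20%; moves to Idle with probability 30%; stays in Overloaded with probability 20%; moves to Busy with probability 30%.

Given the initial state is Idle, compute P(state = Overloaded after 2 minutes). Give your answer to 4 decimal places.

0.1900

Propagate the distribution vector 2 minutes from Idle.
After 0 minutes: (0.0000, 0.0000, 1.0000, 0.0000)
After 1 minute: (0.3000, 0.2000, 0.2000, 0.3000)
After 2 minutes: (0.3500, 0.2500, 0.2100, 0.1900)
P(in Overloaded after 2 minutes) = 0.1900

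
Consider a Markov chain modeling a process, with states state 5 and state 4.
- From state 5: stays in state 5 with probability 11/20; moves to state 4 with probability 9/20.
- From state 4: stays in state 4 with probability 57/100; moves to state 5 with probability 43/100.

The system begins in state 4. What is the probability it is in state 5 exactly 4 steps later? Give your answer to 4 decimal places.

Propagate the distribution vector 4 steps from state 4.
After 0 steps: (0.0000, 1.0000)
After 1 step: (0.4300, 0.5700)
After 2 steps: (0.4816, 0.5184)
After 3 steps: (0.4878, 0.5122)
After 4 steps: (0.4885, 0.5115)
P(in state 5 after 4 steps) = 0.4885

0.4885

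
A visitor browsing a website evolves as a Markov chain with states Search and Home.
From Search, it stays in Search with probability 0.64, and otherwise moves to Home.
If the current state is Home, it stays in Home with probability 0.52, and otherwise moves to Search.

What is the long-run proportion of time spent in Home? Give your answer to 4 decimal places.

Let the stationary distribution be π with π = πP and π_1 + π_2 = 1.
π_1 = 0.64·π_1 + 0.48·π_2
Solving with the normalization constraint gives π = (0.5714, 0.4286).
So the stationary probability of Home is 0.4286.

0.4286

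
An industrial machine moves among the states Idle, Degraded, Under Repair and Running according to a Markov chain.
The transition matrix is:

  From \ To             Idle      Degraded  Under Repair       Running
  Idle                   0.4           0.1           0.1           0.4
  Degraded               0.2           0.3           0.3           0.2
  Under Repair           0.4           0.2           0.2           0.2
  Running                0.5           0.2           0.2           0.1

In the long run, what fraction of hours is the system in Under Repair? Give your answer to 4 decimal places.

Let the stationary distribution be π with π = πP and π_1 + π_2 + π_3 + π_4 = 1.
π_1 = 0.4·π_1 + 0.2·π_2 + 0.4·π_3 + 0.5·π_4
π_2 = 0.1·π_1 + 0.3·π_2 + 0.2·π_3 + 0.2·π_4
π_3 = 0.1·π_1 + 0.3·π_2 + 0.2·π_3 + 0.2·π_4
Solving with the normalization constraint gives π = (0.3895, 0.1789, 0.1789, 0.2526).
So the stationary probability of Under Repair is 0.1789.

0.1789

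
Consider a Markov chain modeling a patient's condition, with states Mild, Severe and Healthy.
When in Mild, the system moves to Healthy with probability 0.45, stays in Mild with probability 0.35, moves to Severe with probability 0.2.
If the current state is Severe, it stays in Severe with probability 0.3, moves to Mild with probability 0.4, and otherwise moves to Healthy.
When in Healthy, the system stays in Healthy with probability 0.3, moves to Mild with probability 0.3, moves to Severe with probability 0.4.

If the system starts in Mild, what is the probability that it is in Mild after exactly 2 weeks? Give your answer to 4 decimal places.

Sum over the intermediate state after 1 week:
P = P(Mild→Mild)·P(Mild→Mild) + P(Mild→Severe)·P(Severe→Mild) + P(Mild→Healthy)·P(Healthy→Mild)
  = 0.35×0.35 + 0.2×0.4 + 0.45×0.3
  = 0.1225 + 0.0800 + 0.1350 = 0.3375

0.3375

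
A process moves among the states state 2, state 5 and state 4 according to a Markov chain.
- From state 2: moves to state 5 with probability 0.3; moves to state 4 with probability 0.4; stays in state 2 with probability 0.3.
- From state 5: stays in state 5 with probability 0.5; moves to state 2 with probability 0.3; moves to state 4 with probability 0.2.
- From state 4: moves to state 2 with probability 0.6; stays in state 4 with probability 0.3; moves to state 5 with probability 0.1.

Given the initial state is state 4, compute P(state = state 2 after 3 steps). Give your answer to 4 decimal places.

0.4050

Propagate the distribution vector 3 steps from state 4.
After 0 steps: (0.0000, 0.0000, 1.0000)
After 1 step: (0.6000, 0.1000, 0.3000)
After 2 steps: (0.3900, 0.2600, 0.3500)
After 3 steps: (0.4050, 0.2820, 0.3130)
P(in state 2 after 3 steps) = 0.4050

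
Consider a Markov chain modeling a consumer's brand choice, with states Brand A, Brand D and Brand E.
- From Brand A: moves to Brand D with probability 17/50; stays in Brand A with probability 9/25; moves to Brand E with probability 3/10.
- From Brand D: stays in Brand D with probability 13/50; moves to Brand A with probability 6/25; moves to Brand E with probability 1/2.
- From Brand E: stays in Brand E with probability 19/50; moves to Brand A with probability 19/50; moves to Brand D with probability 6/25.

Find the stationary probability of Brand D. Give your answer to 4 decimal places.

Let the stationary distribution be π with π = πP and π_1 + π_2 + π_3 = 1.
π_1 = 0.36·π_1 + 0.24·π_2 + 0.38·π_3
π_2 = 0.34·π_1 + 0.26·π_2 + 0.24·π_3
Solving with the normalization constraint gives π = (0.3343, 0.2790, 0.3867).
So the stationary probability of Brand D is 0.2790.

0.2790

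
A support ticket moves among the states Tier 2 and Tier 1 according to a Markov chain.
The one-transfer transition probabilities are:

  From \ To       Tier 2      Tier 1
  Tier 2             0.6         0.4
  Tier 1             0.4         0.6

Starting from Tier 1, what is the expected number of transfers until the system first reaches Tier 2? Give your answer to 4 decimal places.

Let t(s) be the expected number of transfers to first reach Tier 2 from state s, with t(Tier 2) = 0. Conditioning on the first transfer:
t(Tier 1) = 1 + 0.6·t(Tier 1)
Solving: t(Tier 1) = 2.5000.
Expected transfers from Tier 1 to Tier 2: 2.5000.

2.5000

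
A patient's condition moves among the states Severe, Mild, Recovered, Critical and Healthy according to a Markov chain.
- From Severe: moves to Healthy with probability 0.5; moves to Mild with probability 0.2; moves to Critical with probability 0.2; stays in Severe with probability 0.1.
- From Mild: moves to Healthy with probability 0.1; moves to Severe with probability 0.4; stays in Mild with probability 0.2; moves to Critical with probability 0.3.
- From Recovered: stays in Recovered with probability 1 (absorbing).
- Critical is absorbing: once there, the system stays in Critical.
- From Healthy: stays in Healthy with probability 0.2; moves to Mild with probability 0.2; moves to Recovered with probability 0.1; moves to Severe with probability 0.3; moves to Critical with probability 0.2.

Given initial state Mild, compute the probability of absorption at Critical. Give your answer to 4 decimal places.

Let h(s) be the probability of absorption at Critical starting from transient state s. Then h(Critical) = 1 and h(Recovered) = 0. By first-step analysis:
h(Severe) = 0.1·h(Severe) + 0.2·h(Mild) + 0.2·1 + 0.5·h(Healthy)
h(Mild) = 0.4·h(Severe) + 0.2·h(Mild) + 0.3·1 + 0.1·h(Healthy)
h(Healthy) = 0.3·h(Severe) + 0.2·h(Mild) + 0.1·0 + 0.2·1 + 0.2·h(Healthy)
Solving: h(Severe) = 0.8720, h(Mild) = 0.9116, h(Healthy) = 0.8049.
Starting from Mild, the probability is 0.9116.

0.9116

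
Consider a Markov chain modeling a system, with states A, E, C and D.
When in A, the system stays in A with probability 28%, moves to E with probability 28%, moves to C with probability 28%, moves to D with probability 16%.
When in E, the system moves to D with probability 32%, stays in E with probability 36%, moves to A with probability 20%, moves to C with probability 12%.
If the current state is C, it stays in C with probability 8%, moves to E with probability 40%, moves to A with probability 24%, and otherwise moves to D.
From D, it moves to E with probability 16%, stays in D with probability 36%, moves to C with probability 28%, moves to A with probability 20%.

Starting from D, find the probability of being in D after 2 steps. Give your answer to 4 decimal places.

Propagate the distribution vector 2 steps from D.
After 0 steps: (0.0000, 0.0000, 0.0000, 1.0000)
After 1 step: (0.2000, 0.1600, 0.2800, 0.3600)
After 2 steps: (0.2272, 0.2832, 0.1984, 0.2912)
P(in D after 2 steps) = 0.2912

0.2912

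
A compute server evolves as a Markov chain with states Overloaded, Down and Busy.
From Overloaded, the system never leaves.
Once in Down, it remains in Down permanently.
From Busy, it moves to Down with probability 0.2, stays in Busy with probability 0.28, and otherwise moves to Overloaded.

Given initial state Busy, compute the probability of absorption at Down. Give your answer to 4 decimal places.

Let h(s) be the probability of absorption at Down starting from transient state s. Then h(Down) = 1 and h(Overloaded) = 0. By first-step analysis:
h(Busy) = 0.52·0 + 0.2·1 + 0.28·h(Busy)
Solving: h(Busy) = 0.2778.
Starting from Busy, the probability is 0.2778.

0.2778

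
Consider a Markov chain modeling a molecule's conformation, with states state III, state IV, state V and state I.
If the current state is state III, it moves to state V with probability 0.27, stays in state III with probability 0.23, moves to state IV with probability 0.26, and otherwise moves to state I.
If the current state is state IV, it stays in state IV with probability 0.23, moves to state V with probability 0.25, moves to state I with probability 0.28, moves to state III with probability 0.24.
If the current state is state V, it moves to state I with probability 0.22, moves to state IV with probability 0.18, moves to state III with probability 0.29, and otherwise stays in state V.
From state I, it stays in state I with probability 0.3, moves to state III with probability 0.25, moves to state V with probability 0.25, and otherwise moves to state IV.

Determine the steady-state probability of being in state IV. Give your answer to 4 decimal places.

0.2163

Let the stationary distribution be π with π = πP and π_1 + π_2 + π_3 + π_4 = 1.
π_1 = 0.23·π_1 + 0.24·π_2 + 0.29·π_3 + 0.25·π_4
π_2 = 0.26·π_1 + 0.23·π_2 + 0.18·π_3 + 0.2·π_4
π_3 = 0.27·π_1 + 0.25·π_2 + 0.31·π_3 + 0.25·π_4
Solving with the normalization constraint gives π = (0.2536, 0.2163, 0.2714, 0.2587).
So the stationary probability of state IV is 0.2163.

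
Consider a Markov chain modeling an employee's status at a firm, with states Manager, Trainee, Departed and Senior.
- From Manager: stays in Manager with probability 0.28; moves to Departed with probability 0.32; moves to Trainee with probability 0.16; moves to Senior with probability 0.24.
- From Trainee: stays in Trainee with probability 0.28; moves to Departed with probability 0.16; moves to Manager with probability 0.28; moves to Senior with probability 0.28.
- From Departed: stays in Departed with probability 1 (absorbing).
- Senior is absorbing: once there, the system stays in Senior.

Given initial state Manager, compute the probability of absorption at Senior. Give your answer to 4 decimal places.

Let h(s) be the probability of absorption at Senior starting from transient state s. Then h(Senior) = 1 and h(Departed) = 0. By first-step analysis:
h(Manager) = 0.28·h(Manager) + 0.16·h(Trainee) + 0.32·0 + 0.24·1
h(Trainee) = 0.28·h(Manager) + 0.28·h(Trainee) + 0.16·0 + 0.28·1
Solving: h(Manager) = 0.4595, h(Trainee) = 0.5676.
Starting from Manager, the probability is 0.4595.

0.4595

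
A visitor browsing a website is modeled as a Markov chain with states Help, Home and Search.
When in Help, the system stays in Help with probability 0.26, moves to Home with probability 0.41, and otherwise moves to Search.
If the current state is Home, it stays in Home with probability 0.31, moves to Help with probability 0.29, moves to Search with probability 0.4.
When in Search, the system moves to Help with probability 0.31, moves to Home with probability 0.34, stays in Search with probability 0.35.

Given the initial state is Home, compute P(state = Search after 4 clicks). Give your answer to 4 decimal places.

0.3617

Propagate the distribution vector 4 clicks from Home.
After 0 clicks: (0.0000, 1.0000, 0.0000)
After 1 click: (0.2900, 0.3100, 0.4000)
After 2 clicks: (0.2893, 0.3510, 0.3597)
After 3 clicks: (0.2885, 0.3497, 0.3618)
After 4 clicks: (0.2886, 0.3497, 0.3617)
P(in Search after 4 clicks) = 0.3617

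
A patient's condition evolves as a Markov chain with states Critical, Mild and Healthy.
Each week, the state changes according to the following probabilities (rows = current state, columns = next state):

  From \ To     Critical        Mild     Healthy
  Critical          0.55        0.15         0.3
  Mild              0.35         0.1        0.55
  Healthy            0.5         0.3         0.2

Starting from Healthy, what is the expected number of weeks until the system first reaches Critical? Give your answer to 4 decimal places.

Let t(s) be the expected number of weeks to first reach Critical from state s, with t(Critical) = 0. Conditioning on the first week:
t(Mild) = 1 + 0.1·t(Mild) + 0.55·t(Healthy)
t(Healthy) = 1 + 0.3·t(Mild) + 0.2·t(Healthy)
Solving: t(Mild) = 2.4324, t(Healthy) = 2.1622.
Expected weeks from Healthy to Critical: 2.1622.

2.1622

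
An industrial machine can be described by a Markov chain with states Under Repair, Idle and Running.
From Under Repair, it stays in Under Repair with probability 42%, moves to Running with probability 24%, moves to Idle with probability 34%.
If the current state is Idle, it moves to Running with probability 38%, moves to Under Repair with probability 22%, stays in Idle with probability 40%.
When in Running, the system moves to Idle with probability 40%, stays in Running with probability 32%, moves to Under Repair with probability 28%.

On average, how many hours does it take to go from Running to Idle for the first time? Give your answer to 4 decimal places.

2.6284

Let t(s) be the expected number of hours to first reach Idle from state s, with t(Idle) = 0. Conditioning on the first hour:
t(Under Repair) = 1 + 0.42·t(Under Repair) + 0.24·t(Running)
t(Running) = 1 + 0.28·t(Under Repair) + 0.32·t(Running)
Solving: t(Under Repair) = 2.8117, t(Running) = 2.6284.
Expected hours from Running to Idle: 2.6284.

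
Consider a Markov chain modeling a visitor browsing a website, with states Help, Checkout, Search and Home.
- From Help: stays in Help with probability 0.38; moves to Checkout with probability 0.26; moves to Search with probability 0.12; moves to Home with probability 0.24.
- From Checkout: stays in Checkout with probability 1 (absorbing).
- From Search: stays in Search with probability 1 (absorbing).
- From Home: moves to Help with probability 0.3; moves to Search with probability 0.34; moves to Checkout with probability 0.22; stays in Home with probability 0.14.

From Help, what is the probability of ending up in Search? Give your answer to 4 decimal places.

0.4007

Let h(s) be the probability of absorption at Search starting from transient state s. Then h(Search) = 1 and h(Checkout) = 0. By first-step analysis:
h(Help) = 0.38·h(Help) + 0.26·0 + 0.12·1 + 0.24·h(Home)
h(Home) = 0.3·h(Help) + 0.22·0 + 0.34·1 + 0.14·h(Home)
Solving: h(Help) = 0.4007, h(Home) = 0.5351.
Starting from Help, the probability is 0.4007.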